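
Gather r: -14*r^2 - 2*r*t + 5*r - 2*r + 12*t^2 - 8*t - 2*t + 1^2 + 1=-14*r^2 + r*(3 - 2*t) + 12*t^2 - 10*t + 2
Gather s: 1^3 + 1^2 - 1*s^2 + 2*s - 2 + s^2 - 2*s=0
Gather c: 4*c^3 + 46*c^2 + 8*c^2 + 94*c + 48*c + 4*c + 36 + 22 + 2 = 4*c^3 + 54*c^2 + 146*c + 60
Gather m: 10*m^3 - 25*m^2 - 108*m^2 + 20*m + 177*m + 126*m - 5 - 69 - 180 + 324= 10*m^3 - 133*m^2 + 323*m + 70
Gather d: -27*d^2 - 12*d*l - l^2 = -27*d^2 - 12*d*l - l^2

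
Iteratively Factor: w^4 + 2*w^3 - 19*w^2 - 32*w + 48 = (w - 1)*(w^3 + 3*w^2 - 16*w - 48) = (w - 4)*(w - 1)*(w^2 + 7*w + 12) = (w - 4)*(w - 1)*(w + 3)*(w + 4)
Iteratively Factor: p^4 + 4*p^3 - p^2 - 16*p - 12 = (p + 1)*(p^3 + 3*p^2 - 4*p - 12) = (p + 1)*(p + 3)*(p^2 - 4) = (p - 2)*(p + 1)*(p + 3)*(p + 2)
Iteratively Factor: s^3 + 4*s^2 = (s + 4)*(s^2) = s*(s + 4)*(s)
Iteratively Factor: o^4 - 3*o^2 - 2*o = (o)*(o^3 - 3*o - 2) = o*(o + 1)*(o^2 - o - 2) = o*(o - 2)*(o + 1)*(o + 1)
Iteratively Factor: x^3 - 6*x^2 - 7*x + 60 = (x - 4)*(x^2 - 2*x - 15) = (x - 5)*(x - 4)*(x + 3)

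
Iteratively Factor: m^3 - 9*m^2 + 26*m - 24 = (m - 3)*(m^2 - 6*m + 8) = (m - 4)*(m - 3)*(m - 2)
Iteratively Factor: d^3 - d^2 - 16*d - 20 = (d + 2)*(d^2 - 3*d - 10) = (d - 5)*(d + 2)*(d + 2)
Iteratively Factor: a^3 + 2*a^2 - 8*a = (a - 2)*(a^2 + 4*a) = (a - 2)*(a + 4)*(a)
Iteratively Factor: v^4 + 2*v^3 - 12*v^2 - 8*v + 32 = (v + 4)*(v^3 - 2*v^2 - 4*v + 8) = (v + 2)*(v + 4)*(v^2 - 4*v + 4) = (v - 2)*(v + 2)*(v + 4)*(v - 2)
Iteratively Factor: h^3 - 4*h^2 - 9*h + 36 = (h - 4)*(h^2 - 9) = (h - 4)*(h + 3)*(h - 3)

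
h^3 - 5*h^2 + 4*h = h*(h - 4)*(h - 1)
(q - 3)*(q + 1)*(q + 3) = q^3 + q^2 - 9*q - 9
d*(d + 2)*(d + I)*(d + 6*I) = d^4 + 2*d^3 + 7*I*d^3 - 6*d^2 + 14*I*d^2 - 12*d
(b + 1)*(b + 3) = b^2 + 4*b + 3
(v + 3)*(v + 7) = v^2 + 10*v + 21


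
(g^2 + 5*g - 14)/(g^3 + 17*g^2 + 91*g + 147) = (g - 2)/(g^2 + 10*g + 21)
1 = 1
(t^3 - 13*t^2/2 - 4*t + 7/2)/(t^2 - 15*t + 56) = (2*t^2 + t - 1)/(2*(t - 8))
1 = 1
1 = 1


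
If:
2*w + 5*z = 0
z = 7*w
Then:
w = 0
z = 0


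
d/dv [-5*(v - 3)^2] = 30 - 10*v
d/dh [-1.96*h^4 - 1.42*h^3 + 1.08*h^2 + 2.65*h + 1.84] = -7.84*h^3 - 4.26*h^2 + 2.16*h + 2.65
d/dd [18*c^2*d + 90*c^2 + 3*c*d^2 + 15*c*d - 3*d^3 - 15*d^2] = 18*c^2 + 6*c*d + 15*c - 9*d^2 - 30*d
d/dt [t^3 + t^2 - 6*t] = 3*t^2 + 2*t - 6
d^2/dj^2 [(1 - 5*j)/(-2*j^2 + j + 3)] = 2*((7 - 30*j)*(-2*j^2 + j + 3) - (4*j - 1)^2*(5*j - 1))/(-2*j^2 + j + 3)^3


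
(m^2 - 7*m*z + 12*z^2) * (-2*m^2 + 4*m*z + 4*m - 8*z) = -2*m^4 + 18*m^3*z + 4*m^3 - 52*m^2*z^2 - 36*m^2*z + 48*m*z^3 + 104*m*z^2 - 96*z^3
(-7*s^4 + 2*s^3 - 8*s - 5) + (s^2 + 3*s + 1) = -7*s^4 + 2*s^3 + s^2 - 5*s - 4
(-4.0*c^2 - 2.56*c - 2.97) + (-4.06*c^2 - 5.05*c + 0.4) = -8.06*c^2 - 7.61*c - 2.57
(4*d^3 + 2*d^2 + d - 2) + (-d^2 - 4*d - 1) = 4*d^3 + d^2 - 3*d - 3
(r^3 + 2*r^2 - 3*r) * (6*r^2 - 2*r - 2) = 6*r^5 + 10*r^4 - 24*r^3 + 2*r^2 + 6*r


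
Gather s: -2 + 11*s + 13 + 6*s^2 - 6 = 6*s^2 + 11*s + 5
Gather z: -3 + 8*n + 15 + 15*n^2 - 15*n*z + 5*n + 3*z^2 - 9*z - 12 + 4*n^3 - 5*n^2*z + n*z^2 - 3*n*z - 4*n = 4*n^3 + 15*n^2 + 9*n + z^2*(n + 3) + z*(-5*n^2 - 18*n - 9)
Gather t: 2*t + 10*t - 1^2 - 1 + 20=12*t + 18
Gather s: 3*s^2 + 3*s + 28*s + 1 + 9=3*s^2 + 31*s + 10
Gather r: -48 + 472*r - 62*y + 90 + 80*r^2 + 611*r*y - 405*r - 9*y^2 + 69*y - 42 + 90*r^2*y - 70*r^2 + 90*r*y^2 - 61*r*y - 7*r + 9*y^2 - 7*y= r^2*(90*y + 10) + r*(90*y^2 + 550*y + 60)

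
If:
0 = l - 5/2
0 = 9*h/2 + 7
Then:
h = -14/9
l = 5/2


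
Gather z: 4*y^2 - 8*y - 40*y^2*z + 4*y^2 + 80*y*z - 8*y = 8*y^2 - 16*y + z*(-40*y^2 + 80*y)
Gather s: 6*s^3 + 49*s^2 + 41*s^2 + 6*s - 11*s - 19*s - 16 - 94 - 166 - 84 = 6*s^3 + 90*s^2 - 24*s - 360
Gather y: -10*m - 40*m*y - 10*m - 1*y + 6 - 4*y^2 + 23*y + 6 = -20*m - 4*y^2 + y*(22 - 40*m) + 12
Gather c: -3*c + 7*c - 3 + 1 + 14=4*c + 12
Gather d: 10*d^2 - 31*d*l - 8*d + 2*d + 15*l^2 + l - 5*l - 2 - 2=10*d^2 + d*(-31*l - 6) + 15*l^2 - 4*l - 4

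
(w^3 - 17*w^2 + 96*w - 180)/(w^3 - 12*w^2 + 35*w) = (w^2 - 12*w + 36)/(w*(w - 7))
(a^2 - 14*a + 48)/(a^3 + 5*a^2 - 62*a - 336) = (a - 6)/(a^2 + 13*a + 42)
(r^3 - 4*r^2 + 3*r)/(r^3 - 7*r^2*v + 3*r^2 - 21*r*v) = (r^2 - 4*r + 3)/(r^2 - 7*r*v + 3*r - 21*v)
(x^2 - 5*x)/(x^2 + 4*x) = (x - 5)/(x + 4)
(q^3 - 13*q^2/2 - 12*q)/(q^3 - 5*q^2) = (q^2 - 13*q/2 - 12)/(q*(q - 5))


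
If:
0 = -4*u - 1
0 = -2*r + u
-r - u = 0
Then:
No Solution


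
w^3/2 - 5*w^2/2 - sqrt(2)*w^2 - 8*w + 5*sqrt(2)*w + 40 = (w/2 + sqrt(2))*(w - 5)*(w - 4*sqrt(2))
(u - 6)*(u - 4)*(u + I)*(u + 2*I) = u^4 - 10*u^3 + 3*I*u^3 + 22*u^2 - 30*I*u^2 + 20*u + 72*I*u - 48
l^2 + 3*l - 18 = (l - 3)*(l + 6)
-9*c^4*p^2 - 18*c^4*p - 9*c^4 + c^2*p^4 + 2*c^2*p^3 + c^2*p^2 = (-3*c + p)*(3*c + p)*(c*p + c)^2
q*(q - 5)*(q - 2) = q^3 - 7*q^2 + 10*q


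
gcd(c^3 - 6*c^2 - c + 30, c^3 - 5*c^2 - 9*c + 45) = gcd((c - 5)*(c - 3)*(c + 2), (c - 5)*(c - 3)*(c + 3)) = c^2 - 8*c + 15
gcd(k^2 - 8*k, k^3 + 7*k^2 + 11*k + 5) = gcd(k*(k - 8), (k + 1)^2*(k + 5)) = 1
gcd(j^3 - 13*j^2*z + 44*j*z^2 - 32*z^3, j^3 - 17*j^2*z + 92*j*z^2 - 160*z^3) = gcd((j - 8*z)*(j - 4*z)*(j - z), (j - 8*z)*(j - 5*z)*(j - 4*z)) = j^2 - 12*j*z + 32*z^2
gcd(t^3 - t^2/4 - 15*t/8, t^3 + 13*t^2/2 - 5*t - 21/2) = t - 3/2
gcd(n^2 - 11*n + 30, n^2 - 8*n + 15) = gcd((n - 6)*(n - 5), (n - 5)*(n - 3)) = n - 5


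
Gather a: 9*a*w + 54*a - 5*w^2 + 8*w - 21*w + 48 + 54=a*(9*w + 54) - 5*w^2 - 13*w + 102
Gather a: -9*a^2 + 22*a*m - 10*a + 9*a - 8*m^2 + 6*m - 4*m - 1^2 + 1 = -9*a^2 + a*(22*m - 1) - 8*m^2 + 2*m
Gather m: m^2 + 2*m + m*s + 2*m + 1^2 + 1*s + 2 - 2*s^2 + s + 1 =m^2 + m*(s + 4) - 2*s^2 + 2*s + 4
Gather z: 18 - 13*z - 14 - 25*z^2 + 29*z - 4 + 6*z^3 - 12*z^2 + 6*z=6*z^3 - 37*z^2 + 22*z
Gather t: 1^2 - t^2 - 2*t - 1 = -t^2 - 2*t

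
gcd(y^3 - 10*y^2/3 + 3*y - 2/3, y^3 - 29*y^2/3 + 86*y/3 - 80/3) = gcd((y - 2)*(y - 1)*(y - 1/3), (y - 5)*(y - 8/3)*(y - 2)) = y - 2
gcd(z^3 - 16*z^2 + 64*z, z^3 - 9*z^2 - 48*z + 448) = z^2 - 16*z + 64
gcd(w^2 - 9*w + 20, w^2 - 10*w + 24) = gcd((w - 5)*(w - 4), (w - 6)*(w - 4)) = w - 4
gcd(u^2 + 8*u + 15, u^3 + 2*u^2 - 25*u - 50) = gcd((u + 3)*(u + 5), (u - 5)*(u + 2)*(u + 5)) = u + 5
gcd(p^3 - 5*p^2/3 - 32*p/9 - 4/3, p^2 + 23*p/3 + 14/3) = p + 2/3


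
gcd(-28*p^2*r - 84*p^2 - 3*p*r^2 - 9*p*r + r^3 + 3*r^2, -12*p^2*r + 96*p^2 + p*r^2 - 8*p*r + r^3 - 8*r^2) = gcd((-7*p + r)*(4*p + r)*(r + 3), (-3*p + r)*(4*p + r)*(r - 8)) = 4*p + r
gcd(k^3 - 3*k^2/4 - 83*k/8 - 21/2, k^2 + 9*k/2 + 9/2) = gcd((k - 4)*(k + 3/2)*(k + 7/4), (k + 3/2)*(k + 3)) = k + 3/2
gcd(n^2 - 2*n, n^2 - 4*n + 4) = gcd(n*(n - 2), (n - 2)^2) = n - 2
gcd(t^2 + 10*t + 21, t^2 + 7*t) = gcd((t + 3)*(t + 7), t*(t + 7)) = t + 7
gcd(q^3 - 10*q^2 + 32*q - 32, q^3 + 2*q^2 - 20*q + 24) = q - 2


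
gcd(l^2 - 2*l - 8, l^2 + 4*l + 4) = l + 2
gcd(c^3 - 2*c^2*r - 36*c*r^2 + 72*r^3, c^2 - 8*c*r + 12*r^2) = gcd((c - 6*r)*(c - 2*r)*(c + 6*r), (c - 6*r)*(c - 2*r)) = c^2 - 8*c*r + 12*r^2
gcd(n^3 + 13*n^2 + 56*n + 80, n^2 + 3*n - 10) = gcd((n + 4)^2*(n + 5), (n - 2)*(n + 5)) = n + 5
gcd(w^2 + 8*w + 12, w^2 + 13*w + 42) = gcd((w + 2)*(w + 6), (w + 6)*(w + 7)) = w + 6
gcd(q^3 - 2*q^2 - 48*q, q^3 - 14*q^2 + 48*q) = q^2 - 8*q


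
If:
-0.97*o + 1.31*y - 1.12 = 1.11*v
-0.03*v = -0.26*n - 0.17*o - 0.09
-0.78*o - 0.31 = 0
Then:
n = 0.136174636174636*y - 0.162641931872701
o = -0.40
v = 1.18018018018018*y - 0.661700161700162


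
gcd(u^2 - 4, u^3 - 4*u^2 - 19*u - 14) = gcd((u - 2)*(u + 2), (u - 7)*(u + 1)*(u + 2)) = u + 2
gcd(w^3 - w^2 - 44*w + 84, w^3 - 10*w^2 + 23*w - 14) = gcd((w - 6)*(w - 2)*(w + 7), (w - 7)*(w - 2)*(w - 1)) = w - 2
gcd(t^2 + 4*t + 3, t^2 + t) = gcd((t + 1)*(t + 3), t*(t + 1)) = t + 1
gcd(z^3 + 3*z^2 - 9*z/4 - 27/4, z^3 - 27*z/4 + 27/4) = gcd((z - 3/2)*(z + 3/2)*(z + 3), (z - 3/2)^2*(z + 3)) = z^2 + 3*z/2 - 9/2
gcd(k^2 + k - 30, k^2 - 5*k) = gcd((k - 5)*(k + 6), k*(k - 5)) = k - 5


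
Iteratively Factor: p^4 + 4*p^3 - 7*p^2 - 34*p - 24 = (p + 2)*(p^3 + 2*p^2 - 11*p - 12) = (p + 2)*(p + 4)*(p^2 - 2*p - 3) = (p - 3)*(p + 2)*(p + 4)*(p + 1)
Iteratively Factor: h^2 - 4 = (h - 2)*(h + 2)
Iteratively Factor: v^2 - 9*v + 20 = (v - 5)*(v - 4)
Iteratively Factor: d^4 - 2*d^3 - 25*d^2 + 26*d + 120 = (d + 2)*(d^3 - 4*d^2 - 17*d + 60) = (d - 5)*(d + 2)*(d^2 + d - 12) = (d - 5)*(d + 2)*(d + 4)*(d - 3)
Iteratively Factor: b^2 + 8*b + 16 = (b + 4)*(b + 4)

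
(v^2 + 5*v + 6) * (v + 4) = v^3 + 9*v^2 + 26*v + 24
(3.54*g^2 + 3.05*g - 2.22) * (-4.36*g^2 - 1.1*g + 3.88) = -15.4344*g^4 - 17.192*g^3 + 20.0594*g^2 + 14.276*g - 8.6136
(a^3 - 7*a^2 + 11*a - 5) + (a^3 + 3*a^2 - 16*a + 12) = 2*a^3 - 4*a^2 - 5*a + 7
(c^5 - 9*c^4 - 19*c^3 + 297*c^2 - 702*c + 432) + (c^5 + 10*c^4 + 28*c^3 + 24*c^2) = 2*c^5 + c^4 + 9*c^3 + 321*c^2 - 702*c + 432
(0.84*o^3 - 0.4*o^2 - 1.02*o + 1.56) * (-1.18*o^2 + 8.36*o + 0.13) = -0.9912*o^5 + 7.4944*o^4 - 2.0312*o^3 - 10.42*o^2 + 12.909*o + 0.2028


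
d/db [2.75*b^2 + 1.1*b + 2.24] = 5.5*b + 1.1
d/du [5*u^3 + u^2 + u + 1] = 15*u^2 + 2*u + 1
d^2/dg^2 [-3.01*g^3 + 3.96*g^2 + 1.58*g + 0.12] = 7.92 - 18.06*g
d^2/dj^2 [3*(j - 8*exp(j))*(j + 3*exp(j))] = -15*j*exp(j) - 288*exp(2*j) - 30*exp(j) + 6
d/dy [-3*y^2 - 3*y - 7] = -6*y - 3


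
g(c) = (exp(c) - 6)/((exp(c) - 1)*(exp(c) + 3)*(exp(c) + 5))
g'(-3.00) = 0.01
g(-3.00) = 0.41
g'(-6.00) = 0.00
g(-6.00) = 0.40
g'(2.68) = -0.00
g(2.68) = 0.00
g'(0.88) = 0.20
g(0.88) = -0.06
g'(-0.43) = 1.07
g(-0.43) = 0.74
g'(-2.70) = 0.01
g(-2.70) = 0.41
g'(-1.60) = 0.05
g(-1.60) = 0.44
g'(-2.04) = 0.03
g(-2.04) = 0.42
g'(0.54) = 0.65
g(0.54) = -0.19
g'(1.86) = 0.01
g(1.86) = 0.00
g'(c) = -(exp(c) - 6)*exp(c)/((exp(c) - 1)*(exp(c) + 3)*(exp(c) + 5)^2) - (exp(c) - 6)*exp(c)/((exp(c) - 1)*(exp(c) + 3)^2*(exp(c) + 5)) - (exp(c) - 6)*exp(c)/((exp(c) - 1)^2*(exp(c) + 3)*(exp(c) + 5)) + exp(c)/((exp(c) - 1)*(exp(c) + 3)*(exp(c) + 5))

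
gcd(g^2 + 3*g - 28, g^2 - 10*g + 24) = g - 4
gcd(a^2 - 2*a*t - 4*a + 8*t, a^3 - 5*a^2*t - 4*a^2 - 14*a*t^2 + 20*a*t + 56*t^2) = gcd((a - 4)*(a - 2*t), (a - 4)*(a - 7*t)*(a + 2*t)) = a - 4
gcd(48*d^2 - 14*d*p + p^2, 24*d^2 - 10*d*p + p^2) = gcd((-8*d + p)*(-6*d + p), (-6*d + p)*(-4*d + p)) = -6*d + p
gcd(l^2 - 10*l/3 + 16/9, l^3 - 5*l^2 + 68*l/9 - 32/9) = l - 8/3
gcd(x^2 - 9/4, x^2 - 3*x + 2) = 1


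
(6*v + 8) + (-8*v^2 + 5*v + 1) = -8*v^2 + 11*v + 9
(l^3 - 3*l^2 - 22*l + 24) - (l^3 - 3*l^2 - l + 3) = 21 - 21*l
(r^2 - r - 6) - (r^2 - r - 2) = -4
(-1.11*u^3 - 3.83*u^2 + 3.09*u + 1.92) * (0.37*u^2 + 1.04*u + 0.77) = -0.4107*u^5 - 2.5715*u^4 - 3.6946*u^3 + 0.9749*u^2 + 4.3761*u + 1.4784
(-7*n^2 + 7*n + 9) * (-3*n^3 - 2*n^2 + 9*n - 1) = 21*n^5 - 7*n^4 - 104*n^3 + 52*n^2 + 74*n - 9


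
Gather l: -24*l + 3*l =-21*l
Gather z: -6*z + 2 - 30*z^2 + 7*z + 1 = -30*z^2 + z + 3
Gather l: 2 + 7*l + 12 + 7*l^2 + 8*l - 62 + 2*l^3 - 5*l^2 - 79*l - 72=2*l^3 + 2*l^2 - 64*l - 120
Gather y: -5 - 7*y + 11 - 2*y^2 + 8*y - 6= -2*y^2 + y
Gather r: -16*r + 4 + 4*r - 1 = 3 - 12*r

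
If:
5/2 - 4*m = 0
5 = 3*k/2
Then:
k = 10/3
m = 5/8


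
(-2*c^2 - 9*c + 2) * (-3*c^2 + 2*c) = 6*c^4 + 23*c^3 - 24*c^2 + 4*c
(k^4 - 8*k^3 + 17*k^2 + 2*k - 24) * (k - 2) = k^5 - 10*k^4 + 33*k^3 - 32*k^2 - 28*k + 48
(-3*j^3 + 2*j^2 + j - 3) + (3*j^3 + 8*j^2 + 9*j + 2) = 10*j^2 + 10*j - 1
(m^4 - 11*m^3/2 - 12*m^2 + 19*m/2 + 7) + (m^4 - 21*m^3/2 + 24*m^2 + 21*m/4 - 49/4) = 2*m^4 - 16*m^3 + 12*m^2 + 59*m/4 - 21/4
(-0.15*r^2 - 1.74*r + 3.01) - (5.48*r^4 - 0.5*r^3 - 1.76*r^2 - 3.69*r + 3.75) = -5.48*r^4 + 0.5*r^3 + 1.61*r^2 + 1.95*r - 0.74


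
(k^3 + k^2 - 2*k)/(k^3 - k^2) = (k + 2)/k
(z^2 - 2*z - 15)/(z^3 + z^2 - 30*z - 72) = (z - 5)/(z^2 - 2*z - 24)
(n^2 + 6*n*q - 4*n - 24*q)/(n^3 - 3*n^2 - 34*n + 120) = (n + 6*q)/(n^2 + n - 30)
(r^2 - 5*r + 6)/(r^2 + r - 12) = (r - 2)/(r + 4)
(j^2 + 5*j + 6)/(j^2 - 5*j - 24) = (j + 2)/(j - 8)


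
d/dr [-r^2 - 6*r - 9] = -2*r - 6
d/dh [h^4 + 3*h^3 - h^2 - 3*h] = 4*h^3 + 9*h^2 - 2*h - 3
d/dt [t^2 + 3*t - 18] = 2*t + 3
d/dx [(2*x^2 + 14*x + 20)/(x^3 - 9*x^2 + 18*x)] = 2*(-x^4 - 14*x^3 + 51*x^2 + 180*x - 180)/(x^2*(x^4 - 18*x^3 + 117*x^2 - 324*x + 324))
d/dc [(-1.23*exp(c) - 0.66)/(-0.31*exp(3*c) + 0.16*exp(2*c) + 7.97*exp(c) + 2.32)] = (-0.7626*exp(3*c) - 0.417*exp(2*c) + 0.2112*exp(c) + 2.4066)*exp(c)/(0.0961*exp(6*c) - 0.0992*exp(5*c) - 4.9158*exp(4*c) + 1.112*exp(3*c) + 64.2633*exp(2*c) + 36.9808*exp(c) + 5.3824)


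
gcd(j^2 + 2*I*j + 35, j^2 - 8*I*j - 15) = j - 5*I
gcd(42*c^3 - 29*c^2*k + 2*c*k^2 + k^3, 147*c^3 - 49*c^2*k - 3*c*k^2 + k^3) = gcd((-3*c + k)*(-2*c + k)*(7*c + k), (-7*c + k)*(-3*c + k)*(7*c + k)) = 21*c^2 - 4*c*k - k^2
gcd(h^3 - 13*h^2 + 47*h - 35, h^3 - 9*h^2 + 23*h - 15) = h^2 - 6*h + 5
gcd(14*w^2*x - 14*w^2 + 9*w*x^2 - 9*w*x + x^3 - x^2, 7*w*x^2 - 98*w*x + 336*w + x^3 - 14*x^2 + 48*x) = 7*w + x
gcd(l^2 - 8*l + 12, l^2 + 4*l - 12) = l - 2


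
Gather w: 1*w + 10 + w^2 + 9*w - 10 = w^2 + 10*w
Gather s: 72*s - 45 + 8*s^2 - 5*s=8*s^2 + 67*s - 45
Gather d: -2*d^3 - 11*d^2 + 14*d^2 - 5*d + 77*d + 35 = -2*d^3 + 3*d^2 + 72*d + 35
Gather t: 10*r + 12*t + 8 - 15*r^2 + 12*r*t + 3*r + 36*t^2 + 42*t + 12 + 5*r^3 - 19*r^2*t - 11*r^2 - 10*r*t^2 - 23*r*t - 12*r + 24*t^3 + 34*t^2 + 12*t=5*r^3 - 26*r^2 + r + 24*t^3 + t^2*(70 - 10*r) + t*(-19*r^2 - 11*r + 66) + 20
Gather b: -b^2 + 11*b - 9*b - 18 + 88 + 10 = -b^2 + 2*b + 80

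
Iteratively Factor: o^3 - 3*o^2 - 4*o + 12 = (o + 2)*(o^2 - 5*o + 6) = (o - 3)*(o + 2)*(o - 2)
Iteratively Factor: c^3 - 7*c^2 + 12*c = (c)*(c^2 - 7*c + 12) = c*(c - 4)*(c - 3)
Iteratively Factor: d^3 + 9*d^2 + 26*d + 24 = (d + 3)*(d^2 + 6*d + 8) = (d + 3)*(d + 4)*(d + 2)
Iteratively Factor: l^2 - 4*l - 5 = (l + 1)*(l - 5)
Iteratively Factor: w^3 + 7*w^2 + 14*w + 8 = (w + 2)*(w^2 + 5*w + 4) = (w + 2)*(w + 4)*(w + 1)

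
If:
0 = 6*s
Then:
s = 0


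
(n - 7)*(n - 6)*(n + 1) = n^3 - 12*n^2 + 29*n + 42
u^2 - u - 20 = (u - 5)*(u + 4)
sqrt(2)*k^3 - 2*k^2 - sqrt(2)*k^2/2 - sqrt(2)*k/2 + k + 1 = (k - 1)*(k - sqrt(2))*(sqrt(2)*k + sqrt(2)/2)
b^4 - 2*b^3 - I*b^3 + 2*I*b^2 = b^2*(b - 2)*(b - I)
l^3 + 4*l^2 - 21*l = l*(l - 3)*(l + 7)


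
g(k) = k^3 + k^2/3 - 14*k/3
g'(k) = 3*k^2 + 2*k/3 - 14/3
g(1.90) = -0.80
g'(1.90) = 7.43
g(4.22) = 61.39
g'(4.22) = 51.57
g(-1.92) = 3.11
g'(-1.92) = 5.11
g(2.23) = 2.34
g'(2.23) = 11.74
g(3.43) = 28.27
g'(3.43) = 32.91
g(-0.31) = 1.45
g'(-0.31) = -4.59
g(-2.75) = -5.44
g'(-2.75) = 16.19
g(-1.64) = 4.14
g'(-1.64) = 2.31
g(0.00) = 0.00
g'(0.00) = -4.67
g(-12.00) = -1624.00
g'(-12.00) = 419.33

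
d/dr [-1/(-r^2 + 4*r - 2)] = 2*(2 - r)/(r^2 - 4*r + 2)^2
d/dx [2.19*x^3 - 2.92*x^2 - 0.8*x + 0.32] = 6.57*x^2 - 5.84*x - 0.8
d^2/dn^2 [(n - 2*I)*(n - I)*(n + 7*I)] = 6*n + 8*I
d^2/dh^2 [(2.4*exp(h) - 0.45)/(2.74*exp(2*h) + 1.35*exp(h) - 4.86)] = (18.01824*exp(4*h) - 22.39128*exp(3*h) + 186.76251*exp(2*h) - 9.043245*exp(h) + 53.73459)*exp(h)/(20.570824*exp(6*h) + 30.40578*exp(5*h) - 94.479858*exp(4*h) - 105.402465*exp(3*h) + 167.581062*exp(2*h) + 95.65938*exp(h) - 114.791256)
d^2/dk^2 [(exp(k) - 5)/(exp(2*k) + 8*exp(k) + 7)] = (exp(4*k) - 28*exp(3*k) - 162*exp(2*k) - 236*exp(k) + 329)*exp(k)/(exp(6*k) + 24*exp(5*k) + 213*exp(4*k) + 848*exp(3*k) + 1491*exp(2*k) + 1176*exp(k) + 343)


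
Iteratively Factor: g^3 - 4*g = (g)*(g^2 - 4) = g*(g - 2)*(g + 2)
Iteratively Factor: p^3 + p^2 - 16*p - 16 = (p - 4)*(p^2 + 5*p + 4) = (p - 4)*(p + 4)*(p + 1)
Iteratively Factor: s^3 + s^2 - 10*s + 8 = (s - 1)*(s^2 + 2*s - 8) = (s - 1)*(s + 4)*(s - 2)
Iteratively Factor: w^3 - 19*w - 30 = (w - 5)*(w^2 + 5*w + 6) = (w - 5)*(w + 2)*(w + 3)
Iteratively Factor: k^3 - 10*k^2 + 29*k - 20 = (k - 5)*(k^2 - 5*k + 4) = (k - 5)*(k - 1)*(k - 4)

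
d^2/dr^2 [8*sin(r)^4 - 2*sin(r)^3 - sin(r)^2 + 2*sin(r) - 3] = -128*sin(r)^4 + 18*sin(r)^3 + 100*sin(r)^2 - 14*sin(r) - 2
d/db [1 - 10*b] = -10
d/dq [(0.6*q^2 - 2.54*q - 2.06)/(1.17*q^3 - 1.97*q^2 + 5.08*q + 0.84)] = (-0.702*q^4 + 5.9436*q^3 + 5.2748*q^2 - 7.1084*q + 8.3312)/(1.3689*q^6 - 4.6098*q^5 + 15.7681*q^4 - 18.0496*q^3 + 22.4968*q^2 + 8.5344*q + 0.7056)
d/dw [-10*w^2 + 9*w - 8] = 9 - 20*w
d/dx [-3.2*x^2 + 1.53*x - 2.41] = 1.53 - 6.4*x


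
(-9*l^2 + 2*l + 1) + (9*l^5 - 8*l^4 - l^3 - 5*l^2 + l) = 9*l^5 - 8*l^4 - l^3 - 14*l^2 + 3*l + 1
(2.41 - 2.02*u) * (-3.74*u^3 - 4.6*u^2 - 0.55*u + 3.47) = 7.5548*u^4 + 0.278599999999999*u^3 - 9.975*u^2 - 8.3349*u + 8.3627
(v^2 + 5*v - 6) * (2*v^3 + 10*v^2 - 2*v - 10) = 2*v^5 + 20*v^4 + 36*v^3 - 80*v^2 - 38*v + 60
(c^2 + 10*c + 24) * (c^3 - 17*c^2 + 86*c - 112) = c^5 - 7*c^4 - 60*c^3 + 340*c^2 + 944*c - 2688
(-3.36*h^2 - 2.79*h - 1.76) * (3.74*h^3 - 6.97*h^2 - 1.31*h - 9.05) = -12.5664*h^5 + 12.9846*h^4 + 17.2655*h^3 + 46.3301*h^2 + 27.5551*h + 15.928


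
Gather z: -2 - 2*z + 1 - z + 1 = -3*z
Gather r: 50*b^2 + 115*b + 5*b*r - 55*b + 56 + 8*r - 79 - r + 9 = 50*b^2 + 60*b + r*(5*b + 7) - 14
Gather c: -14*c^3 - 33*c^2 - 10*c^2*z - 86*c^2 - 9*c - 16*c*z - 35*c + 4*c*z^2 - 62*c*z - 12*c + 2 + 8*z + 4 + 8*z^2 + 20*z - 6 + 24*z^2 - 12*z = -14*c^3 + c^2*(-10*z - 119) + c*(4*z^2 - 78*z - 56) + 32*z^2 + 16*z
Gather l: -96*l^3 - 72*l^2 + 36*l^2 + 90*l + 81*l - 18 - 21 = -96*l^3 - 36*l^2 + 171*l - 39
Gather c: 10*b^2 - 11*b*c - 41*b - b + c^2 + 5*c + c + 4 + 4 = 10*b^2 - 42*b + c^2 + c*(6 - 11*b) + 8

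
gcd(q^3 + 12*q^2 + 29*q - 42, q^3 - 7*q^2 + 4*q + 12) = 1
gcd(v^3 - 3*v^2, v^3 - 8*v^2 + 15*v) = v^2 - 3*v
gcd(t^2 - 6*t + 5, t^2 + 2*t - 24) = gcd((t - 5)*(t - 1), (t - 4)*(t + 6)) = 1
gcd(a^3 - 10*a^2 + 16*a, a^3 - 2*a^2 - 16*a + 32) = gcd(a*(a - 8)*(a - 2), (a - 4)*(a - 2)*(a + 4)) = a - 2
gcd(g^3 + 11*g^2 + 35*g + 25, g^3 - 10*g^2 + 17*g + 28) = g + 1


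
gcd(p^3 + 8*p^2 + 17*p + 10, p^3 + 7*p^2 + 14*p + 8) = p^2 + 3*p + 2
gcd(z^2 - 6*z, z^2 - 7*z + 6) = z - 6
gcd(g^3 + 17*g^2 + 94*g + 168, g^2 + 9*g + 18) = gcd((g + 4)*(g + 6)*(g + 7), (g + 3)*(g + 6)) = g + 6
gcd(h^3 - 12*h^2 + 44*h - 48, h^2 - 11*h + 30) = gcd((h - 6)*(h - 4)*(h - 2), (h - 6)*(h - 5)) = h - 6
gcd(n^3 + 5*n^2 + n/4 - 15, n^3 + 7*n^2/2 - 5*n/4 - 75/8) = n^2 + n - 15/4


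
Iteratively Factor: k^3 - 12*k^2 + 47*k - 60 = (k - 4)*(k^2 - 8*k + 15) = (k - 4)*(k - 3)*(k - 5)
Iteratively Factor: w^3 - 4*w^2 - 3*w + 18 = (w - 3)*(w^2 - w - 6) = (w - 3)*(w + 2)*(w - 3)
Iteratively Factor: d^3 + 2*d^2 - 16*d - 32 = (d - 4)*(d^2 + 6*d + 8) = (d - 4)*(d + 4)*(d + 2)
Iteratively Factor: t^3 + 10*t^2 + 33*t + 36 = (t + 4)*(t^2 + 6*t + 9) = (t + 3)*(t + 4)*(t + 3)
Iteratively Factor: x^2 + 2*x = (x)*(x + 2)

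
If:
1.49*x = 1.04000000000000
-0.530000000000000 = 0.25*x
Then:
No Solution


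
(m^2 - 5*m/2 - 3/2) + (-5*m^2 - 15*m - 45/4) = -4*m^2 - 35*m/2 - 51/4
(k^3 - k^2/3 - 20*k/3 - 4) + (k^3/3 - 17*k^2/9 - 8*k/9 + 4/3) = 4*k^3/3 - 20*k^2/9 - 68*k/9 - 8/3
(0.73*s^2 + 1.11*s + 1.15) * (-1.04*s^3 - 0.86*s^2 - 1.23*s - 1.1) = -0.7592*s^5 - 1.7822*s^4 - 3.0485*s^3 - 3.1573*s^2 - 2.6355*s - 1.265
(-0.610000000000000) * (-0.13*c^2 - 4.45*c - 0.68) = 0.0793*c^2 + 2.7145*c + 0.4148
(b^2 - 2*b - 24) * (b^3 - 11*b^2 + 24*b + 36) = b^5 - 13*b^4 + 22*b^3 + 252*b^2 - 648*b - 864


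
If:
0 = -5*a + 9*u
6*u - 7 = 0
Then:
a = 21/10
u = 7/6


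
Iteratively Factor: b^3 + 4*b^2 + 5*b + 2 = (b + 1)*(b^2 + 3*b + 2) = (b + 1)^2*(b + 2)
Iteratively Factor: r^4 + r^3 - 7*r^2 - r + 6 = (r + 3)*(r^3 - 2*r^2 - r + 2) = (r - 2)*(r + 3)*(r^2 - 1) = (r - 2)*(r + 1)*(r + 3)*(r - 1)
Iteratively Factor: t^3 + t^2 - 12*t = (t + 4)*(t^2 - 3*t) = t*(t + 4)*(t - 3)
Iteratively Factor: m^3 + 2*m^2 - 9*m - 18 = (m + 2)*(m^2 - 9) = (m + 2)*(m + 3)*(m - 3)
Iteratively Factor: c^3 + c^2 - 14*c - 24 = (c - 4)*(c^2 + 5*c + 6) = (c - 4)*(c + 2)*(c + 3)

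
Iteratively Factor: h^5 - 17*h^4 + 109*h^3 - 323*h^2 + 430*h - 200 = (h - 1)*(h^4 - 16*h^3 + 93*h^2 - 230*h + 200) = (h - 5)*(h - 1)*(h^3 - 11*h^2 + 38*h - 40) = (h - 5)^2*(h - 1)*(h^2 - 6*h + 8) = (h - 5)^2*(h - 4)*(h - 1)*(h - 2)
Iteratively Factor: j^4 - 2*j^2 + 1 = (j - 1)*(j^3 + j^2 - j - 1) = (j - 1)*(j + 1)*(j^2 - 1) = (j - 1)^2*(j + 1)*(j + 1)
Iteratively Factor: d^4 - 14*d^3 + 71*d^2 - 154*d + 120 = (d - 5)*(d^3 - 9*d^2 + 26*d - 24) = (d - 5)*(d - 2)*(d^2 - 7*d + 12) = (d - 5)*(d - 4)*(d - 2)*(d - 3)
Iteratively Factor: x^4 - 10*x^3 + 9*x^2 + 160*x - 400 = (x - 4)*(x^3 - 6*x^2 - 15*x + 100) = (x - 4)*(x + 4)*(x^2 - 10*x + 25) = (x - 5)*(x - 4)*(x + 4)*(x - 5)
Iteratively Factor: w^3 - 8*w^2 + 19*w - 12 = (w - 4)*(w^2 - 4*w + 3) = (w - 4)*(w - 3)*(w - 1)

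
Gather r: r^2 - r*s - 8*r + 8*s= r^2 + r*(-s - 8) + 8*s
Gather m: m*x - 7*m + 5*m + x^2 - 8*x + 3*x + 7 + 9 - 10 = m*(x - 2) + x^2 - 5*x + 6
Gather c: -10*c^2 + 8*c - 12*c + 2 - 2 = -10*c^2 - 4*c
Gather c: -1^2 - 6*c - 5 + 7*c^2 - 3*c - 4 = 7*c^2 - 9*c - 10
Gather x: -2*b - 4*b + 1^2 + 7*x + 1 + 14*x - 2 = -6*b + 21*x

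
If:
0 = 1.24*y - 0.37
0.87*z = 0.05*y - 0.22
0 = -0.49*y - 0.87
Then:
No Solution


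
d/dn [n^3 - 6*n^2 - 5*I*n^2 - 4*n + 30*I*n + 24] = 3*n^2 - 12*n - 10*I*n - 4 + 30*I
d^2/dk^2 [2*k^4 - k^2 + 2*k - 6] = 24*k^2 - 2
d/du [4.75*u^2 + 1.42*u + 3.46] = 9.5*u + 1.42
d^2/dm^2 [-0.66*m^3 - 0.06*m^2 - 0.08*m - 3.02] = -3.96*m - 0.12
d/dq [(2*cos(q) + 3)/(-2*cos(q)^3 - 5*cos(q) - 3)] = -(6*cos(q) + 9*cos(2*q) + 2*cos(3*q) + 18)*sin(q)/(2*cos(q)^3 + 5*cos(q) + 3)^2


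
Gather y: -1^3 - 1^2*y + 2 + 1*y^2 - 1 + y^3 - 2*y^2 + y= y^3 - y^2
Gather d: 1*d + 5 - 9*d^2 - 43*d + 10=-9*d^2 - 42*d + 15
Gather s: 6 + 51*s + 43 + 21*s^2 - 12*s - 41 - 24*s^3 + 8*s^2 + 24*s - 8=-24*s^3 + 29*s^2 + 63*s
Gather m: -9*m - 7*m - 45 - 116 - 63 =-16*m - 224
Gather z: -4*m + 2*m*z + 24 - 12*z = -4*m + z*(2*m - 12) + 24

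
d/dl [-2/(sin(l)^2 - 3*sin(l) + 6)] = 2*(2*sin(l) - 3)*cos(l)/(sin(l)^2 - 3*sin(l) + 6)^2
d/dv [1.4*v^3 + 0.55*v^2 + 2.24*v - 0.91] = 4.2*v^2 + 1.1*v + 2.24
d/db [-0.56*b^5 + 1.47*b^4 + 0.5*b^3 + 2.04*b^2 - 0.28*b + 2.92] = -2.8*b^4 + 5.88*b^3 + 1.5*b^2 + 4.08*b - 0.28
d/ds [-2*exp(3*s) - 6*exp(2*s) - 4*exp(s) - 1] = (-6*exp(2*s) - 12*exp(s) - 4)*exp(s)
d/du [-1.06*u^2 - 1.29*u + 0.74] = -2.12*u - 1.29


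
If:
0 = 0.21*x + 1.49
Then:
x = -7.10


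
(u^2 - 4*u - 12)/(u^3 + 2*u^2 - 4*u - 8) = (u - 6)/(u^2 - 4)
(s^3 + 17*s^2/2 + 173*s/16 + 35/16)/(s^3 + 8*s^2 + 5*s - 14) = (s^2 + 3*s/2 + 5/16)/(s^2 + s - 2)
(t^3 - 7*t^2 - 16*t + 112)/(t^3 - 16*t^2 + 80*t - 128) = (t^2 - 3*t - 28)/(t^2 - 12*t + 32)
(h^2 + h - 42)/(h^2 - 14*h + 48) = (h + 7)/(h - 8)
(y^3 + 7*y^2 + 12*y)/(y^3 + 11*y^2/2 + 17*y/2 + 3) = 2*y*(y + 4)/(2*y^2 + 5*y + 2)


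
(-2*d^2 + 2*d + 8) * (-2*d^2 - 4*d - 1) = 4*d^4 + 4*d^3 - 22*d^2 - 34*d - 8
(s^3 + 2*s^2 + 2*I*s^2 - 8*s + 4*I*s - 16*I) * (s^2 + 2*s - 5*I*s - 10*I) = s^5 + 4*s^4 - 3*I*s^4 + 6*s^3 - 12*I*s^3 + 24*s^2 + 12*I*s^2 - 40*s + 48*I*s - 160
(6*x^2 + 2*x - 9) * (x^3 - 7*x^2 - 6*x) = 6*x^5 - 40*x^4 - 59*x^3 + 51*x^2 + 54*x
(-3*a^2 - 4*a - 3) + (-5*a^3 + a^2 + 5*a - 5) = -5*a^3 - 2*a^2 + a - 8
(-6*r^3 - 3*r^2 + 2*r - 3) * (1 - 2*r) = 12*r^4 - 7*r^2 + 8*r - 3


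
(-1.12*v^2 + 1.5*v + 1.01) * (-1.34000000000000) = 1.5008*v^2 - 2.01*v - 1.3534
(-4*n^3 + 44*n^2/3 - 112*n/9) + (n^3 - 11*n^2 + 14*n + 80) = -3*n^3 + 11*n^2/3 + 14*n/9 + 80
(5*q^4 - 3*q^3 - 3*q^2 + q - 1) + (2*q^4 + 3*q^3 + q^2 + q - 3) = 7*q^4 - 2*q^2 + 2*q - 4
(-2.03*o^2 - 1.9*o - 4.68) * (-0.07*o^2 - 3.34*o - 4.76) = 0.1421*o^4 + 6.9132*o^3 + 16.3364*o^2 + 24.6752*o + 22.2768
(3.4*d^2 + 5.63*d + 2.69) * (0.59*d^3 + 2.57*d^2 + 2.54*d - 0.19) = 2.006*d^5 + 12.0597*d^4 + 24.6922*d^3 + 20.5675*d^2 + 5.7629*d - 0.5111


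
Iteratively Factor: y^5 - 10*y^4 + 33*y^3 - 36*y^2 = (y - 3)*(y^4 - 7*y^3 + 12*y^2) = y*(y - 3)*(y^3 - 7*y^2 + 12*y) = y^2*(y - 3)*(y^2 - 7*y + 12) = y^2*(y - 4)*(y - 3)*(y - 3)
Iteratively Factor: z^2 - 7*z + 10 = (z - 2)*(z - 5)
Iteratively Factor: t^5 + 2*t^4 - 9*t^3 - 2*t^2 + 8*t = (t + 4)*(t^4 - 2*t^3 - t^2 + 2*t) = (t + 1)*(t + 4)*(t^3 - 3*t^2 + 2*t) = (t - 2)*(t + 1)*(t + 4)*(t^2 - t) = (t - 2)*(t - 1)*(t + 1)*(t + 4)*(t)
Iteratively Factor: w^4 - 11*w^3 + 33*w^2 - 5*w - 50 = (w - 5)*(w^3 - 6*w^2 + 3*w + 10) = (w - 5)*(w + 1)*(w^2 - 7*w + 10) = (w - 5)^2*(w + 1)*(w - 2)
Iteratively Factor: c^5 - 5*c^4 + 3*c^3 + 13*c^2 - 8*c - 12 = (c + 1)*(c^4 - 6*c^3 + 9*c^2 + 4*c - 12) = (c - 3)*(c + 1)*(c^3 - 3*c^2 + 4) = (c - 3)*(c - 2)*(c + 1)*(c^2 - c - 2) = (c - 3)*(c - 2)*(c + 1)^2*(c - 2)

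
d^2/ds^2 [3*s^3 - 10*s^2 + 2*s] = 18*s - 20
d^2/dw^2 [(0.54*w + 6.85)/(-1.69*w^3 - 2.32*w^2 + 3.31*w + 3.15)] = (-9.253764*w^5 - 247.474812*w^4 - 441.574084*w^3 - 25.80363*w^2 + 73.14135*w - 238.95755)/(4.826809*w^9 + 19.878456*w^8 - 1.072305*w^7 - 92.370065*w^6 - 72.002925*w^5 + 131.115486*w^4 + 159.179264*w^3 - 34.474545*w^2 - 98.530425*w - 31.255875)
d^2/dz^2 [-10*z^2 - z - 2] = -20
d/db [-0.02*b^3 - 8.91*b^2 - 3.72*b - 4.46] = -0.06*b^2 - 17.82*b - 3.72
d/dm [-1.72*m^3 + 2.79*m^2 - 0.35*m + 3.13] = -5.16*m^2 + 5.58*m - 0.35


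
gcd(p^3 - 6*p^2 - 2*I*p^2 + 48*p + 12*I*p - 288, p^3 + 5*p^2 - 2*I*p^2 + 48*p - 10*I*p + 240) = p^2 - 2*I*p + 48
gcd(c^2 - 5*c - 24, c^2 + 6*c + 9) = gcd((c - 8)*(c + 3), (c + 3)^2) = c + 3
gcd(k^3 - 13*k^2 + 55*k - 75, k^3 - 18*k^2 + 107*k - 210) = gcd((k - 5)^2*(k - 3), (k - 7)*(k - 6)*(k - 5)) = k - 5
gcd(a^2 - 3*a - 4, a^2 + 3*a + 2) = a + 1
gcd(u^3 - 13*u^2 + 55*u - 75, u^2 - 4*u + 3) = u - 3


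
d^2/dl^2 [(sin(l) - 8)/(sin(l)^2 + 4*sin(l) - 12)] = (-9*sin(l)^5 + 36*sin(l)^4 + 416*sin(l)^2 + 289*sin(l)/2 - 9*sin(3*l) + sin(5*l)/2 - 352)/((sin(l) - 2)^3*(sin(l) + 6)^3)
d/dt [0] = 0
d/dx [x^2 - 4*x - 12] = 2*x - 4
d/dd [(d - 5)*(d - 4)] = 2*d - 9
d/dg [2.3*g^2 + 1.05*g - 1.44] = 4.6*g + 1.05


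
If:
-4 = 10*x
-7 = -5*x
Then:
No Solution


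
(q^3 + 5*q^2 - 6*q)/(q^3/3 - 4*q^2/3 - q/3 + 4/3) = 3*q*(q + 6)/(q^2 - 3*q - 4)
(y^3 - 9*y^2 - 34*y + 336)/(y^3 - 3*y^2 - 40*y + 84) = (y - 8)/(y - 2)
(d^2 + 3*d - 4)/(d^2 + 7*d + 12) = (d - 1)/(d + 3)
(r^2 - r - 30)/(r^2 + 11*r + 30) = (r - 6)/(r + 6)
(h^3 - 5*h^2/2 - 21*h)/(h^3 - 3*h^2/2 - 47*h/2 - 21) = h/(h + 1)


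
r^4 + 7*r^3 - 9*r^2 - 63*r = r*(r - 3)*(r + 3)*(r + 7)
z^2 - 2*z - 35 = (z - 7)*(z + 5)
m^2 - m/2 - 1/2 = (m - 1)*(m + 1/2)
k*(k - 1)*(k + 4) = k^3 + 3*k^2 - 4*k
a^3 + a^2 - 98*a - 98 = (a + 1)*(a - 7*sqrt(2))*(a + 7*sqrt(2))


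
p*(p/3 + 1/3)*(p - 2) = p^3/3 - p^2/3 - 2*p/3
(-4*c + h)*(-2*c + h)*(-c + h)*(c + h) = -8*c^4 + 6*c^3*h + 7*c^2*h^2 - 6*c*h^3 + h^4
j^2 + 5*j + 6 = (j + 2)*(j + 3)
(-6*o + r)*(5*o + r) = -30*o^2 - o*r + r^2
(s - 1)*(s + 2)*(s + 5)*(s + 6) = s^4 + 12*s^3 + 39*s^2 + 8*s - 60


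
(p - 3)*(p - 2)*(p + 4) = p^3 - p^2 - 14*p + 24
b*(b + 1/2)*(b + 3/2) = b^3 + 2*b^2 + 3*b/4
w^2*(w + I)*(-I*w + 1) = -I*w^4 + 2*w^3 + I*w^2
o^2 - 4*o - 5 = (o - 5)*(o + 1)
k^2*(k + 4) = k^3 + 4*k^2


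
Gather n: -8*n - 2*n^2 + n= -2*n^2 - 7*n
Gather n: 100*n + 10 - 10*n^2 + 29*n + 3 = -10*n^2 + 129*n + 13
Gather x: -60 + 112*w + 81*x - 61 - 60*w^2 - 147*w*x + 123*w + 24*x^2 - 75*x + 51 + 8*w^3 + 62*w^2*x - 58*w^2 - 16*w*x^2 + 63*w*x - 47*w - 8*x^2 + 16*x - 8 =8*w^3 - 118*w^2 + 188*w + x^2*(16 - 16*w) + x*(62*w^2 - 84*w + 22) - 78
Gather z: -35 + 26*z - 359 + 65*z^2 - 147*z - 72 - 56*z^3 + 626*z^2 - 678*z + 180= -56*z^3 + 691*z^2 - 799*z - 286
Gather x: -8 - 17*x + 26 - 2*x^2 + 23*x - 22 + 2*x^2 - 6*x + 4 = 0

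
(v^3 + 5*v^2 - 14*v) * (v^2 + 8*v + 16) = v^5 + 13*v^4 + 42*v^3 - 32*v^2 - 224*v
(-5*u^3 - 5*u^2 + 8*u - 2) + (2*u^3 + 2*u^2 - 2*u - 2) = -3*u^3 - 3*u^2 + 6*u - 4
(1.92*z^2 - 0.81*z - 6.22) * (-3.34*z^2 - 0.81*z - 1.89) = -6.4128*z^4 + 1.1502*z^3 + 17.8021*z^2 + 6.5691*z + 11.7558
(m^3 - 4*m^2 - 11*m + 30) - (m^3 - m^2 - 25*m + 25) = -3*m^2 + 14*m + 5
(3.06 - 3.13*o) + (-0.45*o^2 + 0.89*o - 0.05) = -0.45*o^2 - 2.24*o + 3.01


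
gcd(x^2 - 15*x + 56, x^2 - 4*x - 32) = x - 8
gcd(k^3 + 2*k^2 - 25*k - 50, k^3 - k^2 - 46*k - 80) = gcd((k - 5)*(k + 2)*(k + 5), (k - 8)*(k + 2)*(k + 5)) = k^2 + 7*k + 10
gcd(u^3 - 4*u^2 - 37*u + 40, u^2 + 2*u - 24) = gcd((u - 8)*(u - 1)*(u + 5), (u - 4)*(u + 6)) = 1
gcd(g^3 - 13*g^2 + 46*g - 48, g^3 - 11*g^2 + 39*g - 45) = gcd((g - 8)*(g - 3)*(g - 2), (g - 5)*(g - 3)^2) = g - 3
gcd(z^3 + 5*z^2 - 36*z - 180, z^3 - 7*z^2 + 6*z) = z - 6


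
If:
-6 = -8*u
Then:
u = 3/4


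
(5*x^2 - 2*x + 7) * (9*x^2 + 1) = 45*x^4 - 18*x^3 + 68*x^2 - 2*x + 7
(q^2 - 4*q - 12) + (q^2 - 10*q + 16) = 2*q^2 - 14*q + 4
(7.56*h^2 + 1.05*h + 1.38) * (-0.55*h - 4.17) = -4.158*h^3 - 32.1027*h^2 - 5.1375*h - 5.7546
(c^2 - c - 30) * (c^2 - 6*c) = c^4 - 7*c^3 - 24*c^2 + 180*c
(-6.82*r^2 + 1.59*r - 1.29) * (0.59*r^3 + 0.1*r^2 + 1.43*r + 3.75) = -4.0238*r^5 + 0.2561*r^4 - 10.3547*r^3 - 23.4303*r^2 + 4.1178*r - 4.8375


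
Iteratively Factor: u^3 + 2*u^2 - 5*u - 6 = (u + 1)*(u^2 + u - 6) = (u - 2)*(u + 1)*(u + 3)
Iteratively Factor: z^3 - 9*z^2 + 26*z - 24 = (z - 3)*(z^2 - 6*z + 8) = (z - 3)*(z - 2)*(z - 4)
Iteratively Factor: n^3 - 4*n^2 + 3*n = (n - 3)*(n^2 - n) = (n - 3)*(n - 1)*(n)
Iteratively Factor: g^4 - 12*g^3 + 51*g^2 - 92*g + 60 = (g - 3)*(g^3 - 9*g^2 + 24*g - 20) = (g - 3)*(g - 2)*(g^2 - 7*g + 10) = (g - 3)*(g - 2)^2*(g - 5)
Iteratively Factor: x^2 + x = (x)*(x + 1)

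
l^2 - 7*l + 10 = (l - 5)*(l - 2)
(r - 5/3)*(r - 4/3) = r^2 - 3*r + 20/9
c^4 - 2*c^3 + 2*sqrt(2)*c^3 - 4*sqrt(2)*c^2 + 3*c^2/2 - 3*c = c*(c - 2)*(c + sqrt(2)/2)*(c + 3*sqrt(2)/2)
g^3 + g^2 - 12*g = g*(g - 3)*(g + 4)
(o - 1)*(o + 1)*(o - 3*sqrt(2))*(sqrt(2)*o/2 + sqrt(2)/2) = sqrt(2)*o^4/2 - 3*o^3 + sqrt(2)*o^3/2 - 3*o^2 - sqrt(2)*o^2/2 - sqrt(2)*o/2 + 3*o + 3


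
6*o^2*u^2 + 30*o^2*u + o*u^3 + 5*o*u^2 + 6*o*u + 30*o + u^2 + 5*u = (6*o + u)*(u + 5)*(o*u + 1)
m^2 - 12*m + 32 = (m - 8)*(m - 4)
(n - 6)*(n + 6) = n^2 - 36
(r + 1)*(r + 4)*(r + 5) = r^3 + 10*r^2 + 29*r + 20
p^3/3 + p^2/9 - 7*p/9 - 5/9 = (p/3 + 1/3)*(p - 5/3)*(p + 1)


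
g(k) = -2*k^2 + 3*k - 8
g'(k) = 3 - 4*k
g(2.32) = -11.80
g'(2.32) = -6.28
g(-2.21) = -24.40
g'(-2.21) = 11.84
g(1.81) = -9.12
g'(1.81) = -4.24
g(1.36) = -7.62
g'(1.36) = -2.44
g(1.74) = -8.84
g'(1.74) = -3.96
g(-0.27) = -8.96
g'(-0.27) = 4.08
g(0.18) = -7.52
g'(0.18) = 2.28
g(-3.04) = -35.60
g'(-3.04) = 15.16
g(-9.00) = -197.00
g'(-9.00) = 39.00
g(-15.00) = -503.00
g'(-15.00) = 63.00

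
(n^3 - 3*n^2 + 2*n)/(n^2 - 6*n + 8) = n*(n - 1)/(n - 4)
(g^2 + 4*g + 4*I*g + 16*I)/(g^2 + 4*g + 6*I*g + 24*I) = (g + 4*I)/(g + 6*I)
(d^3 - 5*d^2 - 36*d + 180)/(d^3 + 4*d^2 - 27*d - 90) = (d - 6)/(d + 3)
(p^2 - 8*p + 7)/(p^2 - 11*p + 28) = (p - 1)/(p - 4)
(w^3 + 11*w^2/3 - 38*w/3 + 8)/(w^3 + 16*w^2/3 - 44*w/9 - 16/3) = 3*(w - 1)/(3*w + 2)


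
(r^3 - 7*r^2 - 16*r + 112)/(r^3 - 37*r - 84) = (r - 4)/(r + 3)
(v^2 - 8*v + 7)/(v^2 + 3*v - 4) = (v - 7)/(v + 4)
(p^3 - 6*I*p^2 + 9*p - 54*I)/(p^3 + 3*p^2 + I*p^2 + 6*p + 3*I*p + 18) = (p^2 - 9*I*p - 18)/(p^2 + p*(3 - 2*I) - 6*I)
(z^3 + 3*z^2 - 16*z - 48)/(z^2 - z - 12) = z + 4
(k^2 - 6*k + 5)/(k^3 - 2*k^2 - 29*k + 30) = (k - 5)/(k^2 - k - 30)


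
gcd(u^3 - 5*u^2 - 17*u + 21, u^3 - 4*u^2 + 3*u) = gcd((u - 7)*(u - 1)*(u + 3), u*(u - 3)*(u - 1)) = u - 1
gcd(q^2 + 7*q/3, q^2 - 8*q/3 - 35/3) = q + 7/3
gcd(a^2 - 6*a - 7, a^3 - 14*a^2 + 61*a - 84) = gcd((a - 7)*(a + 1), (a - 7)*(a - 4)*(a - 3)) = a - 7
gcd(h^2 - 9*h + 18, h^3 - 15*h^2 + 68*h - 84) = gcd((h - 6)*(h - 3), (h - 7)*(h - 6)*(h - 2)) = h - 6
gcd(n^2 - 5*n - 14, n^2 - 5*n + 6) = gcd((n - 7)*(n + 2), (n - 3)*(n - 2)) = 1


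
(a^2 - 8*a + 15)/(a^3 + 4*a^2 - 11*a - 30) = (a - 5)/(a^2 + 7*a + 10)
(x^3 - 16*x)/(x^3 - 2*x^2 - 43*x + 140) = x*(x + 4)/(x^2 + 2*x - 35)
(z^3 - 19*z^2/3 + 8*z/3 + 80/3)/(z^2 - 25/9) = 3*(z^2 - 8*z + 16)/(3*z - 5)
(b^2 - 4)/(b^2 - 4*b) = (b^2 - 4)/(b*(b - 4))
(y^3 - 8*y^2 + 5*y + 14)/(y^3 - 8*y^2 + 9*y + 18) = (y^2 - 9*y + 14)/(y^2 - 9*y + 18)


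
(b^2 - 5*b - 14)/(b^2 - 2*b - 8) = (b - 7)/(b - 4)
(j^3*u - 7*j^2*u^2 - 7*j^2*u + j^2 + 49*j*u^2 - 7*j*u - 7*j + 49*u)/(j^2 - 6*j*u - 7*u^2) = (j^2*u - 7*j*u + j - 7)/(j + u)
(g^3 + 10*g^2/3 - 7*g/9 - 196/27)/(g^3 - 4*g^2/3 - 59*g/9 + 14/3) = (9*g^2 + 9*g - 28)/(3*(3*g^2 - 11*g + 6))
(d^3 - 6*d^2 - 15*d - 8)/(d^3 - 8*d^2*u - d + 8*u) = (-d^2 + 7*d + 8)/(-d^2 + 8*d*u + d - 8*u)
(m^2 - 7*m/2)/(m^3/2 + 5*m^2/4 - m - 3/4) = 2*m*(2*m - 7)/(2*m^3 + 5*m^2 - 4*m - 3)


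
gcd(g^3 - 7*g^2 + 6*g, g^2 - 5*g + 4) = g - 1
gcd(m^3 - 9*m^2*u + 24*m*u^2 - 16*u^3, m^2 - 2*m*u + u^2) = -m + u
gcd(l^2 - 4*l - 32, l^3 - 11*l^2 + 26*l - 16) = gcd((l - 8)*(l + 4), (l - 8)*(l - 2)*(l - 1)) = l - 8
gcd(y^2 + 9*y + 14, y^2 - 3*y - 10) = y + 2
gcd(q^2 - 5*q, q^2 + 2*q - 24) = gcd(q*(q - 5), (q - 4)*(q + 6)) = 1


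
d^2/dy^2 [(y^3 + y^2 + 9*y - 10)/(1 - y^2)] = 2*(-10*y^3 + 27*y^2 - 30*y + 9)/(y^6 - 3*y^4 + 3*y^2 - 1)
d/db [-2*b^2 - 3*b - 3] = -4*b - 3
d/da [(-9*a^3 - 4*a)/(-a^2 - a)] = (9*a^2 + 18*a - 4)/(a^2 + 2*a + 1)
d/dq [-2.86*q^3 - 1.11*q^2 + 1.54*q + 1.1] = -8.58*q^2 - 2.22*q + 1.54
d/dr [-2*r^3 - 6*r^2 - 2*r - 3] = -6*r^2 - 12*r - 2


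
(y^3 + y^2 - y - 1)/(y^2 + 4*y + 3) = (y^2 - 1)/(y + 3)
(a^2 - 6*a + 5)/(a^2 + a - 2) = (a - 5)/(a + 2)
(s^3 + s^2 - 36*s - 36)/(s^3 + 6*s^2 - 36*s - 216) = (s + 1)/(s + 6)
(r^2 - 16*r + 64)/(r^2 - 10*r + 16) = (r - 8)/(r - 2)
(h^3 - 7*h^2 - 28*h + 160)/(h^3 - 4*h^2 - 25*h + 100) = (h - 8)/(h - 5)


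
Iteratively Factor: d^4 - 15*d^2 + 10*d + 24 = (d + 4)*(d^3 - 4*d^2 + d + 6) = (d - 2)*(d + 4)*(d^2 - 2*d - 3) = (d - 2)*(d + 1)*(d + 4)*(d - 3)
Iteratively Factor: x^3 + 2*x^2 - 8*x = (x + 4)*(x^2 - 2*x) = x*(x + 4)*(x - 2)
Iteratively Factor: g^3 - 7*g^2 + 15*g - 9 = (g - 3)*(g^2 - 4*g + 3) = (g - 3)*(g - 1)*(g - 3)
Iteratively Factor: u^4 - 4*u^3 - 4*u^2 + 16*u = (u + 2)*(u^3 - 6*u^2 + 8*u) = u*(u + 2)*(u^2 - 6*u + 8) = u*(u - 2)*(u + 2)*(u - 4)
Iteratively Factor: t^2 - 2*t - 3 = (t + 1)*(t - 3)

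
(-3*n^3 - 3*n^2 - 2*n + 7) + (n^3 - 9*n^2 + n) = -2*n^3 - 12*n^2 - n + 7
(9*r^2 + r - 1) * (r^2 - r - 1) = 9*r^4 - 8*r^3 - 11*r^2 + 1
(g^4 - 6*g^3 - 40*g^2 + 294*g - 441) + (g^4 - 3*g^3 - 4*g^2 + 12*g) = 2*g^4 - 9*g^3 - 44*g^2 + 306*g - 441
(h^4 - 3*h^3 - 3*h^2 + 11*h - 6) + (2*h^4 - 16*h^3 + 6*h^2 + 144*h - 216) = 3*h^4 - 19*h^3 + 3*h^2 + 155*h - 222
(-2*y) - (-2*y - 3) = 3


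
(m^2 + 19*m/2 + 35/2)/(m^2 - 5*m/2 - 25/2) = (m + 7)/(m - 5)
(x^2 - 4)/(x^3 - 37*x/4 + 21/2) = 4*(x + 2)/(4*x^2 + 8*x - 21)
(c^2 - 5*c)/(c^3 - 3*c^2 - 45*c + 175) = c/(c^2 + 2*c - 35)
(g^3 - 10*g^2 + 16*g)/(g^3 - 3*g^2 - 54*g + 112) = g/(g + 7)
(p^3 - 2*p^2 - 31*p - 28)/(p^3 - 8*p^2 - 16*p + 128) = (p^2 - 6*p - 7)/(p^2 - 12*p + 32)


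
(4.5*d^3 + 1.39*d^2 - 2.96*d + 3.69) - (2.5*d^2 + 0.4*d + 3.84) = 4.5*d^3 - 1.11*d^2 - 3.36*d - 0.15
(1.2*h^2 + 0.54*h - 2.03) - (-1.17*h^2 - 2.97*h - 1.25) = 2.37*h^2 + 3.51*h - 0.78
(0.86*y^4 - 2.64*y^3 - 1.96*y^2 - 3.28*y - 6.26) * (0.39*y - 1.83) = 0.3354*y^5 - 2.6034*y^4 + 4.0668*y^3 + 2.3076*y^2 + 3.561*y + 11.4558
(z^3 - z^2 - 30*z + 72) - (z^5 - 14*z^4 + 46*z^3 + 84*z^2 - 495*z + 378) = -z^5 + 14*z^4 - 45*z^3 - 85*z^2 + 465*z - 306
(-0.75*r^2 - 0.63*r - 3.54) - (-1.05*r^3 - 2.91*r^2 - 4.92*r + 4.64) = 1.05*r^3 + 2.16*r^2 + 4.29*r - 8.18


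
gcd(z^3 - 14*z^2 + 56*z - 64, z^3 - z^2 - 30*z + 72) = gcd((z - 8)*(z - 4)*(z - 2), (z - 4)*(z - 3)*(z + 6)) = z - 4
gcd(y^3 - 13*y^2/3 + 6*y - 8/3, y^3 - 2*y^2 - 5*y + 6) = y - 1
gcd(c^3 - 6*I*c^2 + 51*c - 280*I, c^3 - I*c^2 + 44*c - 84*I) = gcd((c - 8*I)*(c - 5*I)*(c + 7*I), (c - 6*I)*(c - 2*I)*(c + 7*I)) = c + 7*I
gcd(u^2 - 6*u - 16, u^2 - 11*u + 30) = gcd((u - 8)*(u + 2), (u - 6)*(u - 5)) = 1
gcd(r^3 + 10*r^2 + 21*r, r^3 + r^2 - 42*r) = r^2 + 7*r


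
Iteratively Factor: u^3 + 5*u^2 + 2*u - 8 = (u + 4)*(u^2 + u - 2) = (u + 2)*(u + 4)*(u - 1)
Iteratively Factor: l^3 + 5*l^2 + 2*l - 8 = (l + 2)*(l^2 + 3*l - 4) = (l - 1)*(l + 2)*(l + 4)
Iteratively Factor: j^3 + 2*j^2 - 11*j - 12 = (j + 4)*(j^2 - 2*j - 3) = (j - 3)*(j + 4)*(j + 1)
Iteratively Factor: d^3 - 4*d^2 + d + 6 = (d - 2)*(d^2 - 2*d - 3) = (d - 3)*(d - 2)*(d + 1)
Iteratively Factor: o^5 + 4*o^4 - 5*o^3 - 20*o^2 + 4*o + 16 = (o + 4)*(o^4 - 5*o^2 + 4) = (o - 1)*(o + 4)*(o^3 + o^2 - 4*o - 4) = (o - 1)*(o + 1)*(o + 4)*(o^2 - 4) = (o - 2)*(o - 1)*(o + 1)*(o + 4)*(o + 2)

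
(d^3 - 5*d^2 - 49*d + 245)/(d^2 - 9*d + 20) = (d^2 - 49)/(d - 4)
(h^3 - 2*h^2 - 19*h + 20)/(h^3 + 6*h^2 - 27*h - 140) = (h - 1)/(h + 7)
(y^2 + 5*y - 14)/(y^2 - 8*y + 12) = (y + 7)/(y - 6)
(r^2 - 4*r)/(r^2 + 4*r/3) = 3*(r - 4)/(3*r + 4)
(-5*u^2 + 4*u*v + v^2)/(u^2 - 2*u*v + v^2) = (-5*u - v)/(u - v)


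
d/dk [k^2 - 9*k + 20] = 2*k - 9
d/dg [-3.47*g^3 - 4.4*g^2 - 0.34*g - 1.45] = -10.41*g^2 - 8.8*g - 0.34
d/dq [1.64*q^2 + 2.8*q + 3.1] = 3.28*q + 2.8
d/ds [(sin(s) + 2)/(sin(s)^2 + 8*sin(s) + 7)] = (-4*sin(s) + cos(s)^2 - 10)*cos(s)/(sin(s)^2 + 8*sin(s) + 7)^2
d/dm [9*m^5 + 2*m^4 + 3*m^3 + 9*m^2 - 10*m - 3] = 45*m^4 + 8*m^3 + 9*m^2 + 18*m - 10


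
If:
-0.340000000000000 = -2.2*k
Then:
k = 0.15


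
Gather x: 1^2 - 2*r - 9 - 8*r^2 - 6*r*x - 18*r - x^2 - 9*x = -8*r^2 - 20*r - x^2 + x*(-6*r - 9) - 8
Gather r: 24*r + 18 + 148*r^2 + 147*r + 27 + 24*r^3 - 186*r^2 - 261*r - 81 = 24*r^3 - 38*r^2 - 90*r - 36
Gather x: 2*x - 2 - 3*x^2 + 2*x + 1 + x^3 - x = x^3 - 3*x^2 + 3*x - 1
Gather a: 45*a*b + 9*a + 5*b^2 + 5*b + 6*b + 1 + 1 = a*(45*b + 9) + 5*b^2 + 11*b + 2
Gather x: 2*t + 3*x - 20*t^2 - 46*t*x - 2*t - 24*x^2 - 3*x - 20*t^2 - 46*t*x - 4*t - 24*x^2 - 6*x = -40*t^2 - 4*t - 48*x^2 + x*(-92*t - 6)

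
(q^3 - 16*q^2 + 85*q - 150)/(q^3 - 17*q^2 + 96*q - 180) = (q - 5)/(q - 6)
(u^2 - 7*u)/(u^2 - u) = (u - 7)/(u - 1)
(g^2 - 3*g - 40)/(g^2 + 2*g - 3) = (g^2 - 3*g - 40)/(g^2 + 2*g - 3)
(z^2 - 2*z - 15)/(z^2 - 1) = (z^2 - 2*z - 15)/(z^2 - 1)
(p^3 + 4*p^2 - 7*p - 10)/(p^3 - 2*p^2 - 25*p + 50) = (p + 1)/(p - 5)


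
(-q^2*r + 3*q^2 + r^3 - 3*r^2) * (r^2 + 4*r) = -q^2*r^3 - q^2*r^2 + 12*q^2*r + r^5 + r^4 - 12*r^3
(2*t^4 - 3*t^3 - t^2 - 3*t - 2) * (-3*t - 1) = -6*t^5 + 7*t^4 + 6*t^3 + 10*t^2 + 9*t + 2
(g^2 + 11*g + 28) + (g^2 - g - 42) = 2*g^2 + 10*g - 14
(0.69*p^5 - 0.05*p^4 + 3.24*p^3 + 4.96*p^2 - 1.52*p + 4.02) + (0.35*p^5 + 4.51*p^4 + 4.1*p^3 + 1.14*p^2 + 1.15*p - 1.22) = 1.04*p^5 + 4.46*p^4 + 7.34*p^3 + 6.1*p^2 - 0.37*p + 2.8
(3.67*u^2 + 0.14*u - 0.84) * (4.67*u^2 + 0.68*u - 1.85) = 17.1389*u^4 + 3.1494*u^3 - 10.6171*u^2 - 0.8302*u + 1.554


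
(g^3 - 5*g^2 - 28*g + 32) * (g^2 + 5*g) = g^5 - 53*g^3 - 108*g^2 + 160*g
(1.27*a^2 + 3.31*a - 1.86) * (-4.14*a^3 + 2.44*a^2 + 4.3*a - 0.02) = -5.2578*a^5 - 10.6046*a^4 + 21.2378*a^3 + 9.6692*a^2 - 8.0642*a + 0.0372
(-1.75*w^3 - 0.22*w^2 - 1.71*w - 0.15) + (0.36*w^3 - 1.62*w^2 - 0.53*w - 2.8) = -1.39*w^3 - 1.84*w^2 - 2.24*w - 2.95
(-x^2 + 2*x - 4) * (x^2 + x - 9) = -x^4 + x^3 + 7*x^2 - 22*x + 36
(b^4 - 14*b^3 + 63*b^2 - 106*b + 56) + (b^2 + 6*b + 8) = b^4 - 14*b^3 + 64*b^2 - 100*b + 64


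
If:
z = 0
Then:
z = 0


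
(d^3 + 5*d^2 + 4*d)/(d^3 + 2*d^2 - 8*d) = (d + 1)/(d - 2)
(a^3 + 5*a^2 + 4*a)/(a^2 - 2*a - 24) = a*(a + 1)/(a - 6)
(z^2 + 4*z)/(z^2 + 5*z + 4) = z/(z + 1)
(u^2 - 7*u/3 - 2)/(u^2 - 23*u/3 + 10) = (3*u^2 - 7*u - 6)/(3*u^2 - 23*u + 30)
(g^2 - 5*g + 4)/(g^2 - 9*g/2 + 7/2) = 2*(g - 4)/(2*g - 7)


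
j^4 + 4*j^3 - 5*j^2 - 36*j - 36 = (j - 3)*(j + 2)^2*(j + 3)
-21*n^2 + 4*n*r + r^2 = (-3*n + r)*(7*n + r)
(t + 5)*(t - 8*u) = t^2 - 8*t*u + 5*t - 40*u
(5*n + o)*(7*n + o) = 35*n^2 + 12*n*o + o^2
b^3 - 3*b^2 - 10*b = b*(b - 5)*(b + 2)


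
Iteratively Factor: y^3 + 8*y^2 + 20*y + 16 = (y + 2)*(y^2 + 6*y + 8) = (y + 2)*(y + 4)*(y + 2)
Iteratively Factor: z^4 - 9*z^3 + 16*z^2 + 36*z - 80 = (z - 2)*(z^3 - 7*z^2 + 2*z + 40) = (z - 2)*(z + 2)*(z^2 - 9*z + 20) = (z - 4)*(z - 2)*(z + 2)*(z - 5)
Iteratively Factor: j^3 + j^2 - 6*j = (j + 3)*(j^2 - 2*j) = (j - 2)*(j + 3)*(j)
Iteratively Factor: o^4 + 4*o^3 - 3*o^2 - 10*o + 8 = (o - 1)*(o^3 + 5*o^2 + 2*o - 8) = (o - 1)*(o + 4)*(o^2 + o - 2) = (o - 1)^2*(o + 4)*(o + 2)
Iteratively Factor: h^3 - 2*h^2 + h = (h - 1)*(h^2 - h) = (h - 1)^2*(h)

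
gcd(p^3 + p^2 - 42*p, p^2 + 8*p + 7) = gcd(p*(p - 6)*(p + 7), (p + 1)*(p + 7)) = p + 7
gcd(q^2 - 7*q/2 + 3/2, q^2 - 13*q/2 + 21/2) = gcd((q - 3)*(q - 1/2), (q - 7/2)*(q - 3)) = q - 3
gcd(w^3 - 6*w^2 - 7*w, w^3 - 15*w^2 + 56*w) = w^2 - 7*w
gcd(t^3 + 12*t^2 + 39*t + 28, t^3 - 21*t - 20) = t^2 + 5*t + 4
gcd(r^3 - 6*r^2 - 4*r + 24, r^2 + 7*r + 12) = 1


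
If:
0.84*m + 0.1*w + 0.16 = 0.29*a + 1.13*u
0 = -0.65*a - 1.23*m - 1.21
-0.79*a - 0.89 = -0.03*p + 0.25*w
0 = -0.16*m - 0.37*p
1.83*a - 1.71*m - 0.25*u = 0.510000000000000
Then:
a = -0.47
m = -0.73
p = 0.32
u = -0.46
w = -2.03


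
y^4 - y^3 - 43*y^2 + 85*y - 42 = (y - 6)*(y - 1)^2*(y + 7)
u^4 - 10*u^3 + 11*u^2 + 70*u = u*(u - 7)*(u - 5)*(u + 2)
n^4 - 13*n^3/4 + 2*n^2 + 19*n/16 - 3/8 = (n - 2)*(n - 3/2)*(n - 1/4)*(n + 1/2)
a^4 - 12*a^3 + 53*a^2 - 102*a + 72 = (a - 4)*(a - 3)^2*(a - 2)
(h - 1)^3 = h^3 - 3*h^2 + 3*h - 1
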